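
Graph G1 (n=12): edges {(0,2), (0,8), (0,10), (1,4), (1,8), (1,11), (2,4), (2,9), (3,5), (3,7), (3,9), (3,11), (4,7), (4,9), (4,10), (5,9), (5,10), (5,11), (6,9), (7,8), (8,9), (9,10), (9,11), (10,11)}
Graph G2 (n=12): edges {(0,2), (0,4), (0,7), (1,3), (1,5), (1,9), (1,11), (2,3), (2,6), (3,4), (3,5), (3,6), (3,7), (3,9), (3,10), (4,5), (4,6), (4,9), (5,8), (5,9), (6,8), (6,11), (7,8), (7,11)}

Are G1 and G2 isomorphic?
Yes, isomorphic

The graphs are isomorphic.
One valid mapping φ: V(G1) → V(G2): 0→0, 1→8, 2→2, 3→1, 4→6, 5→9, 6→10, 7→11, 8→7, 9→3, 10→4, 11→5

Verify φ preserves adjacency — for each edge of G1, its image is an edge of G2:
  (0,2) → (φ(0),φ(2)) = (0,2) ∈ E(G2) ✓
  (0,8) → (φ(0),φ(8)) = (0,7) ∈ E(G2) ✓
  (0,10) → (φ(0),φ(10)) = (0,4) ∈ E(G2) ✓
  (1,4) → (φ(1),φ(4)) = (6,8) ∈ E(G2) ✓
  (1,8) → (φ(1),φ(8)) = (7,8) ∈ E(G2) ✓
  (1,11) → (φ(1),φ(11)) = (5,8) ∈ E(G2) ✓
  (2,4) → (φ(2),φ(4)) = (2,6) ∈ E(G2) ✓
  (2,9) → (φ(2),φ(9)) = (2,3) ∈ E(G2) ✓
  (3,5) → (φ(3),φ(5)) = (1,9) ∈ E(G2) ✓
  (3,7) → (φ(3),φ(7)) = (1,11) ∈ E(G2) ✓
  (3,9) → (φ(3),φ(9)) = (1,3) ∈ E(G2) ✓
  (3,11) → (φ(3),φ(11)) = (1,5) ∈ E(G2) ✓
  (4,7) → (φ(4),φ(7)) = (6,11) ∈ E(G2) ✓
  (4,9) → (φ(4),φ(9)) = (3,6) ∈ E(G2) ✓
  (4,10) → (φ(4),φ(10)) = (4,6) ∈ E(G2) ✓
  (5,9) → (φ(5),φ(9)) = (3,9) ∈ E(G2) ✓
  (5,10) → (φ(5),φ(10)) = (4,9) ∈ E(G2) ✓
  (5,11) → (φ(5),φ(11)) = (5,9) ∈ E(G2) ✓
  (6,9) → (φ(6),φ(9)) = (3,10) ∈ E(G2) ✓
  (7,8) → (φ(7),φ(8)) = (7,11) ∈ E(G2) ✓
  (8,9) → (φ(8),φ(9)) = (3,7) ∈ E(G2) ✓
  (9,10) → (φ(9),φ(10)) = (3,4) ∈ E(G2) ✓
  (9,11) → (φ(9),φ(11)) = (3,5) ∈ E(G2) ✓
  (10,11) → (φ(10),φ(11)) = (4,5) ∈ E(G2) ✓
All 24 edges of G1 map to edges of G2, and |E(G1)| = |E(G2)| = 24, so φ is a bijection on edges as well as vertices. Hence G1 ≅ G2.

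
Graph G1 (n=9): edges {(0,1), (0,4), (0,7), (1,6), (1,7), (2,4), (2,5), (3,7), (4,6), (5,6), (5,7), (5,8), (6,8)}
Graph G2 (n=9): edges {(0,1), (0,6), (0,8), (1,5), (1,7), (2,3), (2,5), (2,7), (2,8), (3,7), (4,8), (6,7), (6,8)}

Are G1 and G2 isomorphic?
Yes, isomorphic

The graphs are isomorphic.
One valid mapping φ: V(G1) → V(G2): 0→0, 1→6, 2→5, 3→4, 4→1, 5→2, 6→7, 7→8, 8→3

Verify φ preserves adjacency — for each edge of G1, its image is an edge of G2:
  (0,1) → (φ(0),φ(1)) = (0,6) ∈ E(G2) ✓
  (0,4) → (φ(0),φ(4)) = (0,1) ∈ E(G2) ✓
  (0,7) → (φ(0),φ(7)) = (0,8) ∈ E(G2) ✓
  (1,6) → (φ(1),φ(6)) = (6,7) ∈ E(G2) ✓
  (1,7) → (φ(1),φ(7)) = (6,8) ∈ E(G2) ✓
  (2,4) → (φ(2),φ(4)) = (1,5) ∈ E(G2) ✓
  (2,5) → (φ(2),φ(5)) = (2,5) ∈ E(G2) ✓
  (3,7) → (φ(3),φ(7)) = (4,8) ∈ E(G2) ✓
  (4,6) → (φ(4),φ(6)) = (1,7) ∈ E(G2) ✓
  (5,6) → (φ(5),φ(6)) = (2,7) ∈ E(G2) ✓
  (5,7) → (φ(5),φ(7)) = (2,8) ∈ E(G2) ✓
  (5,8) → (φ(5),φ(8)) = (2,3) ∈ E(G2) ✓
  (6,8) → (φ(6),φ(8)) = (3,7) ∈ E(G2) ✓
All 13 edges of G1 map to edges of G2, and |E(G1)| = |E(G2)| = 13, so φ is a bijection on edges as well as vertices. Hence G1 ≅ G2.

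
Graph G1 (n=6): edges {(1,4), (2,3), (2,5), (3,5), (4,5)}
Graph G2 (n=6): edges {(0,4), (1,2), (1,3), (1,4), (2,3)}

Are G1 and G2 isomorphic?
Yes, isomorphic

The graphs are isomorphic.
One valid mapping φ: V(G1) → V(G2): 0→5, 1→0, 2→2, 3→3, 4→4, 5→1

Verify φ preserves adjacency — for each edge of G1, its image is an edge of G2:
  (1,4) → (φ(1),φ(4)) = (0,4) ∈ E(G2) ✓
  (2,3) → (φ(2),φ(3)) = (2,3) ∈ E(G2) ✓
  (2,5) → (φ(2),φ(5)) = (1,2) ∈ E(G2) ✓
  (3,5) → (φ(3),φ(5)) = (1,3) ∈ E(G2) ✓
  (4,5) → (φ(4),φ(5)) = (1,4) ∈ E(G2) ✓
All 5 edges of G1 map to edges of G2, and |E(G1)| = |E(G2)| = 5, so φ is a bijection on edges as well as vertices. Hence G1 ≅ G2.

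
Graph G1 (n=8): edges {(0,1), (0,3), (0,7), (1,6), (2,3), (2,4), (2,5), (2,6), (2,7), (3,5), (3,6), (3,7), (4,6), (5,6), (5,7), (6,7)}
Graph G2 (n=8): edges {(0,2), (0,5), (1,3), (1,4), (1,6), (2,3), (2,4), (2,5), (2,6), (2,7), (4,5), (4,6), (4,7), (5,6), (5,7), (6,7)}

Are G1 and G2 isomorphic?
Yes, isomorphic

The graphs are isomorphic.
One valid mapping φ: V(G1) → V(G2): 0→1, 1→3, 2→5, 3→4, 4→0, 5→7, 6→2, 7→6

Verify φ preserves adjacency — for each edge of G1, its image is an edge of G2:
  (0,1) → (φ(0),φ(1)) = (1,3) ∈ E(G2) ✓
  (0,3) → (φ(0),φ(3)) = (1,4) ∈ E(G2) ✓
  (0,7) → (φ(0),φ(7)) = (1,6) ∈ E(G2) ✓
  (1,6) → (φ(1),φ(6)) = (2,3) ∈ E(G2) ✓
  (2,3) → (φ(2),φ(3)) = (4,5) ∈ E(G2) ✓
  (2,4) → (φ(2),φ(4)) = (0,5) ∈ E(G2) ✓
  (2,5) → (φ(2),φ(5)) = (5,7) ∈ E(G2) ✓
  (2,6) → (φ(2),φ(6)) = (2,5) ∈ E(G2) ✓
  (2,7) → (φ(2),φ(7)) = (5,6) ∈ E(G2) ✓
  (3,5) → (φ(3),φ(5)) = (4,7) ∈ E(G2) ✓
  (3,6) → (φ(3),φ(6)) = (2,4) ∈ E(G2) ✓
  (3,7) → (φ(3),φ(7)) = (4,6) ∈ E(G2) ✓
  (4,6) → (φ(4),φ(6)) = (0,2) ∈ E(G2) ✓
  (5,6) → (φ(5),φ(6)) = (2,7) ∈ E(G2) ✓
  (5,7) → (φ(5),φ(7)) = (6,7) ∈ E(G2) ✓
  (6,7) → (φ(6),φ(7)) = (2,6) ∈ E(G2) ✓
All 16 edges of G1 map to edges of G2, and |E(G1)| = |E(G2)| = 16, so φ is a bijection on edges as well as vertices. Hence G1 ≅ G2.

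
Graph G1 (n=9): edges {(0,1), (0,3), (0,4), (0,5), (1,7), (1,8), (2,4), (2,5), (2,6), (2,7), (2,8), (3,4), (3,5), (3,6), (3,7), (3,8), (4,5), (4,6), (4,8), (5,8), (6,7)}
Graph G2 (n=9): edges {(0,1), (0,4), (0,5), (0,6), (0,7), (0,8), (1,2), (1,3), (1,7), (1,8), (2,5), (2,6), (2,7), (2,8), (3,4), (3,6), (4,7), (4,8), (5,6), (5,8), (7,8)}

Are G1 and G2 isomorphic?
Yes, isomorphic

The graphs are isomorphic.
One valid mapping φ: V(G1) → V(G2): 0→4, 1→3, 2→2, 3→0, 4→8, 5→7, 6→5, 7→6, 8→1

Verify φ preserves adjacency — for each edge of G1, its image is an edge of G2:
  (0,1) → (φ(0),φ(1)) = (3,4) ∈ E(G2) ✓
  (0,3) → (φ(0),φ(3)) = (0,4) ∈ E(G2) ✓
  (0,4) → (φ(0),φ(4)) = (4,8) ∈ E(G2) ✓
  (0,5) → (φ(0),φ(5)) = (4,7) ∈ E(G2) ✓
  (1,7) → (φ(1),φ(7)) = (3,6) ∈ E(G2) ✓
  (1,8) → (φ(1),φ(8)) = (1,3) ∈ E(G2) ✓
  (2,4) → (φ(2),φ(4)) = (2,8) ∈ E(G2) ✓
  (2,5) → (φ(2),φ(5)) = (2,7) ∈ E(G2) ✓
  (2,6) → (φ(2),φ(6)) = (2,5) ∈ E(G2) ✓
  (2,7) → (φ(2),φ(7)) = (2,6) ∈ E(G2) ✓
  (2,8) → (φ(2),φ(8)) = (1,2) ∈ E(G2) ✓
  (3,4) → (φ(3),φ(4)) = (0,8) ∈ E(G2) ✓
  (3,5) → (φ(3),φ(5)) = (0,7) ∈ E(G2) ✓
  (3,6) → (φ(3),φ(6)) = (0,5) ∈ E(G2) ✓
  (3,7) → (φ(3),φ(7)) = (0,6) ∈ E(G2) ✓
  (3,8) → (φ(3),φ(8)) = (0,1) ∈ E(G2) ✓
  (4,5) → (φ(4),φ(5)) = (7,8) ∈ E(G2) ✓
  (4,6) → (φ(4),φ(6)) = (5,8) ∈ E(G2) ✓
  (4,8) → (φ(4),φ(8)) = (1,8) ∈ E(G2) ✓
  (5,8) → (φ(5),φ(8)) = (1,7) ∈ E(G2) ✓
  (6,7) → (φ(6),φ(7)) = (5,6) ∈ E(G2) ✓
All 21 edges of G1 map to edges of G2, and |E(G1)| = |E(G2)| = 21, so φ is a bijection on edges as well as vertices. Hence G1 ≅ G2.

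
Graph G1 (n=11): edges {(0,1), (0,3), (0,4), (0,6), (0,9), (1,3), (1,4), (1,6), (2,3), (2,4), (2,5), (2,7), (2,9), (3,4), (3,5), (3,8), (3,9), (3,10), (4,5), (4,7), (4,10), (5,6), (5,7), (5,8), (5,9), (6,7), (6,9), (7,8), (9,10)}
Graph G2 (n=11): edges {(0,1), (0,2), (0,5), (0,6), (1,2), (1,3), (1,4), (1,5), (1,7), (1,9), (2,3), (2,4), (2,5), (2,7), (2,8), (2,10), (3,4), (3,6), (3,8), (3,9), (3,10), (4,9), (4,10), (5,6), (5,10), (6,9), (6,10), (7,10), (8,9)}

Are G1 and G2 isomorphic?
Yes, isomorphic

The graphs are isomorphic.
One valid mapping φ: V(G1) → V(G2): 0→5, 1→0, 2→4, 3→2, 4→1, 5→3, 6→6, 7→9, 8→8, 9→10, 10→7

Verify φ preserves adjacency — for each edge of G1, its image is an edge of G2:
  (0,1) → (φ(0),φ(1)) = (0,5) ∈ E(G2) ✓
  (0,3) → (φ(0),φ(3)) = (2,5) ∈ E(G2) ✓
  (0,4) → (φ(0),φ(4)) = (1,5) ∈ E(G2) ✓
  (0,6) → (φ(0),φ(6)) = (5,6) ∈ E(G2) ✓
  (0,9) → (φ(0),φ(9)) = (5,10) ∈ E(G2) ✓
  (1,3) → (φ(1),φ(3)) = (0,2) ∈ E(G2) ✓
  (1,4) → (φ(1),φ(4)) = (0,1) ∈ E(G2) ✓
  (1,6) → (φ(1),φ(6)) = (0,6) ∈ E(G2) ✓
  (2,3) → (φ(2),φ(3)) = (2,4) ∈ E(G2) ✓
  (2,4) → (φ(2),φ(4)) = (1,4) ∈ E(G2) ✓
  (2,5) → (φ(2),φ(5)) = (3,4) ∈ E(G2) ✓
  (2,7) → (φ(2),φ(7)) = (4,9) ∈ E(G2) ✓
  (2,9) → (φ(2),φ(9)) = (4,10) ∈ E(G2) ✓
  (3,4) → (φ(3),φ(4)) = (1,2) ∈ E(G2) ✓
  (3,5) → (φ(3),φ(5)) = (2,3) ∈ E(G2) ✓
  (3,8) → (φ(3),φ(8)) = (2,8) ∈ E(G2) ✓
  (3,9) → (φ(3),φ(9)) = (2,10) ∈ E(G2) ✓
  (3,10) → (φ(3),φ(10)) = (2,7) ∈ E(G2) ✓
  (4,5) → (φ(4),φ(5)) = (1,3) ∈ E(G2) ✓
  (4,7) → (φ(4),φ(7)) = (1,9) ∈ E(G2) ✓
  (4,10) → (φ(4),φ(10)) = (1,7) ∈ E(G2) ✓
  (5,6) → (φ(5),φ(6)) = (3,6) ∈ E(G2) ✓
  (5,7) → (φ(5),φ(7)) = (3,9) ∈ E(G2) ✓
  (5,8) → (φ(5),φ(8)) = (3,8) ∈ E(G2) ✓
  (5,9) → (φ(5),φ(9)) = (3,10) ∈ E(G2) ✓
  (6,7) → (φ(6),φ(7)) = (6,9) ∈ E(G2) ✓
  (6,9) → (φ(6),φ(9)) = (6,10) ∈ E(G2) ✓
  (7,8) → (φ(7),φ(8)) = (8,9) ∈ E(G2) ✓
  (9,10) → (φ(9),φ(10)) = (7,10) ∈ E(G2) ✓
All 29 edges of G1 map to edges of G2, and |E(G1)| = |E(G2)| = 29, so φ is a bijection on edges as well as vertices. Hence G1 ≅ G2.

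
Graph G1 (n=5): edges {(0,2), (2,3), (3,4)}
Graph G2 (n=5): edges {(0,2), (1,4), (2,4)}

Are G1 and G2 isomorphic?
Yes, isomorphic

The graphs are isomorphic.
One valid mapping φ: V(G1) → V(G2): 0→0, 1→3, 2→2, 3→4, 4→1

Verify φ preserves adjacency — for each edge of G1, its image is an edge of G2:
  (0,2) → (φ(0),φ(2)) = (0,2) ∈ E(G2) ✓
  (2,3) → (φ(2),φ(3)) = (2,4) ∈ E(G2) ✓
  (3,4) → (φ(3),φ(4)) = (1,4) ∈ E(G2) ✓
All 3 edges of G1 map to edges of G2, and |E(G1)| = |E(G2)| = 3, so φ is a bijection on edges as well as vertices. Hence G1 ≅ G2.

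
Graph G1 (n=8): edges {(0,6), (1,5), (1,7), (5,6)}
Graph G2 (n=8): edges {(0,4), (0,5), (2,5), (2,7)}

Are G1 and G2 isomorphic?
Yes, isomorphic

The graphs are isomorphic.
One valid mapping φ: V(G1) → V(G2): 0→4, 1→2, 2→1, 3→6, 4→3, 5→5, 6→0, 7→7

Verify φ preserves adjacency — for each edge of G1, its image is an edge of G2:
  (0,6) → (φ(0),φ(6)) = (0,4) ∈ E(G2) ✓
  (1,5) → (φ(1),φ(5)) = (2,5) ∈ E(G2) ✓
  (1,7) → (φ(1),φ(7)) = (2,7) ∈ E(G2) ✓
  (5,6) → (φ(5),φ(6)) = (0,5) ∈ E(G2) ✓
All 4 edges of G1 map to edges of G2, and |E(G1)| = |E(G2)| = 4, so φ is a bijection on edges as well as vertices. Hence G1 ≅ G2.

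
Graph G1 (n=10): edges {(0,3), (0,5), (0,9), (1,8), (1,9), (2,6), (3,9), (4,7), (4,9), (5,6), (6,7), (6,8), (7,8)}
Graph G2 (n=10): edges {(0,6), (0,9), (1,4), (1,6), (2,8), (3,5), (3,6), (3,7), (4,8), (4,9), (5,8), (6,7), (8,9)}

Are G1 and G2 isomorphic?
Yes, isomorphic

The graphs are isomorphic.
One valid mapping φ: V(G1) → V(G2): 0→3, 1→1, 2→2, 3→7, 4→0, 5→5, 6→8, 7→9, 8→4, 9→6

Verify φ preserves adjacency — for each edge of G1, its image is an edge of G2:
  (0,3) → (φ(0),φ(3)) = (3,7) ∈ E(G2) ✓
  (0,5) → (φ(0),φ(5)) = (3,5) ∈ E(G2) ✓
  (0,9) → (φ(0),φ(9)) = (3,6) ∈ E(G2) ✓
  (1,8) → (φ(1),φ(8)) = (1,4) ∈ E(G2) ✓
  (1,9) → (φ(1),φ(9)) = (1,6) ∈ E(G2) ✓
  (2,6) → (φ(2),φ(6)) = (2,8) ∈ E(G2) ✓
  (3,9) → (φ(3),φ(9)) = (6,7) ∈ E(G2) ✓
  (4,7) → (φ(4),φ(7)) = (0,9) ∈ E(G2) ✓
  (4,9) → (φ(4),φ(9)) = (0,6) ∈ E(G2) ✓
  (5,6) → (φ(5),φ(6)) = (5,8) ∈ E(G2) ✓
  (6,7) → (φ(6),φ(7)) = (8,9) ∈ E(G2) ✓
  (6,8) → (φ(6),φ(8)) = (4,8) ∈ E(G2) ✓
  (7,8) → (φ(7),φ(8)) = (4,9) ∈ E(G2) ✓
All 13 edges of G1 map to edges of G2, and |E(G1)| = |E(G2)| = 13, so φ is a bijection on edges as well as vertices. Hence G1 ≅ G2.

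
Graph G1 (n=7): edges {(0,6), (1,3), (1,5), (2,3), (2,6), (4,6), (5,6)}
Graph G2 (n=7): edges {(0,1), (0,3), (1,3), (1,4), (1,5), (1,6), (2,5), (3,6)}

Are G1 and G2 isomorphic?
No, not isomorphic

The graphs are NOT isomorphic.

Degrees in G1: deg(0)=1, deg(1)=2, deg(2)=2, deg(3)=2, deg(4)=1, deg(5)=2, deg(6)=4.
Sorted degree sequence of G1: [4, 2, 2, 2, 2, 1, 1].
Degrees in G2: deg(0)=2, deg(1)=5, deg(2)=1, deg(3)=3, deg(4)=1, deg(5)=2, deg(6)=2.
Sorted degree sequence of G2: [5, 3, 2, 2, 2, 1, 1].
The (sorted) degree sequence is an isomorphism invariant, so since G1 and G2 have different degree sequences they cannot be isomorphic.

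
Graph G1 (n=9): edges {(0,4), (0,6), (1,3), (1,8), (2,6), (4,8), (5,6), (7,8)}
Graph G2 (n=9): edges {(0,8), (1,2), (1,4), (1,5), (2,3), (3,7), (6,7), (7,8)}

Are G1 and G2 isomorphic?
Yes, isomorphic

The graphs are isomorphic.
One valid mapping φ: V(G1) → V(G2): 0→2, 1→8, 2→5, 3→0, 4→3, 5→4, 6→1, 7→6, 8→7

Verify φ preserves adjacency — for each edge of G1, its image is an edge of G2:
  (0,4) → (φ(0),φ(4)) = (2,3) ∈ E(G2) ✓
  (0,6) → (φ(0),φ(6)) = (1,2) ∈ E(G2) ✓
  (1,3) → (φ(1),φ(3)) = (0,8) ∈ E(G2) ✓
  (1,8) → (φ(1),φ(8)) = (7,8) ∈ E(G2) ✓
  (2,6) → (φ(2),φ(6)) = (1,5) ∈ E(G2) ✓
  (4,8) → (φ(4),φ(8)) = (3,7) ∈ E(G2) ✓
  (5,6) → (φ(5),φ(6)) = (1,4) ∈ E(G2) ✓
  (7,8) → (φ(7),φ(8)) = (6,7) ∈ E(G2) ✓
All 8 edges of G1 map to edges of G2, and |E(G1)| = |E(G2)| = 8, so φ is a bijection on edges as well as vertices. Hence G1 ≅ G2.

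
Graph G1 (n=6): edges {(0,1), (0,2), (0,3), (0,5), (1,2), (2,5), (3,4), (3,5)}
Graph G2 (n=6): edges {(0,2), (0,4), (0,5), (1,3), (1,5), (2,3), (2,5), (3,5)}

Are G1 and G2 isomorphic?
Yes, isomorphic

The graphs are isomorphic.
One valid mapping φ: V(G1) → V(G2): 0→5, 1→1, 2→3, 3→0, 4→4, 5→2

Verify φ preserves adjacency — for each edge of G1, its image is an edge of G2:
  (0,1) → (φ(0),φ(1)) = (1,5) ∈ E(G2) ✓
  (0,2) → (φ(0),φ(2)) = (3,5) ∈ E(G2) ✓
  (0,3) → (φ(0),φ(3)) = (0,5) ∈ E(G2) ✓
  (0,5) → (φ(0),φ(5)) = (2,5) ∈ E(G2) ✓
  (1,2) → (φ(1),φ(2)) = (1,3) ∈ E(G2) ✓
  (2,5) → (φ(2),φ(5)) = (2,3) ∈ E(G2) ✓
  (3,4) → (φ(3),φ(4)) = (0,4) ∈ E(G2) ✓
  (3,5) → (φ(3),φ(5)) = (0,2) ∈ E(G2) ✓
All 8 edges of G1 map to edges of G2, and |E(G1)| = |E(G2)| = 8, so φ is a bijection on edges as well as vertices. Hence G1 ≅ G2.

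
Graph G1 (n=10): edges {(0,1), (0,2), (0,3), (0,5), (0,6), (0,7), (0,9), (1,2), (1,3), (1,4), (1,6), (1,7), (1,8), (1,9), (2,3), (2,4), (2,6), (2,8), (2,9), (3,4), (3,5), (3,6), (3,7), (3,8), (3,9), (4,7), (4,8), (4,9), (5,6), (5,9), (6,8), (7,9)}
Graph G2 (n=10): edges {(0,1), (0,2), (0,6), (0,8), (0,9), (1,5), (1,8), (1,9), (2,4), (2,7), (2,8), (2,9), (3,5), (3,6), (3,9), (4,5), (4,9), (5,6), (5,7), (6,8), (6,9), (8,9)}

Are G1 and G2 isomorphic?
No, not isomorphic

The graphs are NOT isomorphic.

Counting triangles (3-cliques): G1 has 45, G2 has 13.
Triangle count is an isomorphism invariant, so differing triangle counts rule out isomorphism.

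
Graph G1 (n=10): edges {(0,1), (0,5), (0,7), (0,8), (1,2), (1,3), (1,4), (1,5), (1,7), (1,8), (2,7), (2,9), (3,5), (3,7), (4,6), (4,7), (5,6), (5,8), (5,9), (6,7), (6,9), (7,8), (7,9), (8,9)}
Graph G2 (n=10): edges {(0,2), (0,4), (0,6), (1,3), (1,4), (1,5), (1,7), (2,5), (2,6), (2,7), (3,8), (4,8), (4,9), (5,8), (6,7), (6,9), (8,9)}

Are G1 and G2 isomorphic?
No, not isomorphic

The graphs are NOT isomorphic.

Counting triangles (3-cliques): G1 has 17, G2 has 3.
Triangle count is an isomorphism invariant, so differing triangle counts rule out isomorphism.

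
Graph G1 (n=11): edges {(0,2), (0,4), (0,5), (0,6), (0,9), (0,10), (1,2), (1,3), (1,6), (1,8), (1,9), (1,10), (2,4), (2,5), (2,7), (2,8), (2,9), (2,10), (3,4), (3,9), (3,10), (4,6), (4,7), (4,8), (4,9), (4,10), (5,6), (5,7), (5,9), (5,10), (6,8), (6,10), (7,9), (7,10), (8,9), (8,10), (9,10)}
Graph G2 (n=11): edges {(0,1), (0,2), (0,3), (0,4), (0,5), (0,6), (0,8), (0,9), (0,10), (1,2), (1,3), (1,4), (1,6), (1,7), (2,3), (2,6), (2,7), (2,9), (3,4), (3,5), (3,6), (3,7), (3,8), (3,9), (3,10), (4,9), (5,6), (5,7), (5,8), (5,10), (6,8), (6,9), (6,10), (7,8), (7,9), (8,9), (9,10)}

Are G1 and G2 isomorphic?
Yes, isomorphic

The graphs are isomorphic.
One valid mapping φ: V(G1) → V(G2): 0→8, 1→1, 2→6, 3→4, 4→9, 5→5, 6→7, 7→10, 8→2, 9→0, 10→3

Verify φ preserves adjacency — for each edge of G1, its image is an edge of G2:
  (0,2) → (φ(0),φ(2)) = (6,8) ∈ E(G2) ✓
  (0,4) → (φ(0),φ(4)) = (8,9) ∈ E(G2) ✓
  (0,5) → (φ(0),φ(5)) = (5,8) ∈ E(G2) ✓
  (0,6) → (φ(0),φ(6)) = (7,8) ∈ E(G2) ✓
  (0,9) → (φ(0),φ(9)) = (0,8) ∈ E(G2) ✓
  (0,10) → (φ(0),φ(10)) = (3,8) ∈ E(G2) ✓
  (1,2) → (φ(1),φ(2)) = (1,6) ∈ E(G2) ✓
  (1,3) → (φ(1),φ(3)) = (1,4) ∈ E(G2) ✓
  (1,6) → (φ(1),φ(6)) = (1,7) ∈ E(G2) ✓
  (1,8) → (φ(1),φ(8)) = (1,2) ∈ E(G2) ✓
  (1,9) → (φ(1),φ(9)) = (0,1) ∈ E(G2) ✓
  (1,10) → (φ(1),φ(10)) = (1,3) ∈ E(G2) ✓
  (2,4) → (φ(2),φ(4)) = (6,9) ∈ E(G2) ✓
  (2,5) → (φ(2),φ(5)) = (5,6) ∈ E(G2) ✓
  (2,7) → (φ(2),φ(7)) = (6,10) ∈ E(G2) ✓
  (2,8) → (φ(2),φ(8)) = (2,6) ∈ E(G2) ✓
  (2,9) → (φ(2),φ(9)) = (0,6) ∈ E(G2) ✓
  (2,10) → (φ(2),φ(10)) = (3,6) ∈ E(G2) ✓
  (3,4) → (φ(3),φ(4)) = (4,9) ∈ E(G2) ✓
  (3,9) → (φ(3),φ(9)) = (0,4) ∈ E(G2) ✓
  (3,10) → (φ(3),φ(10)) = (3,4) ∈ E(G2) ✓
  (4,6) → (φ(4),φ(6)) = (7,9) ∈ E(G2) ✓
  (4,7) → (φ(4),φ(7)) = (9,10) ∈ E(G2) ✓
  (4,8) → (φ(4),φ(8)) = (2,9) ∈ E(G2) ✓
  (4,9) → (φ(4),φ(9)) = (0,9) ∈ E(G2) ✓
  (4,10) → (φ(4),φ(10)) = (3,9) ∈ E(G2) ✓
  (5,6) → (φ(5),φ(6)) = (5,7) ∈ E(G2) ✓
  (5,7) → (φ(5),φ(7)) = (5,10) ∈ E(G2) ✓
  (5,9) → (φ(5),φ(9)) = (0,5) ∈ E(G2) ✓
  (5,10) → (φ(5),φ(10)) = (3,5) ∈ E(G2) ✓
  (6,8) → (φ(6),φ(8)) = (2,7) ∈ E(G2) ✓
  (6,10) → (φ(6),φ(10)) = (3,7) ∈ E(G2) ✓
  (7,9) → (φ(7),φ(9)) = (0,10) ∈ E(G2) ✓
  (7,10) → (φ(7),φ(10)) = (3,10) ∈ E(G2) ✓
  (8,9) → (φ(8),φ(9)) = (0,2) ∈ E(G2) ✓
  (8,10) → (φ(8),φ(10)) = (2,3) ∈ E(G2) ✓
  (9,10) → (φ(9),φ(10)) = (0,3) ∈ E(G2) ✓
All 37 edges of G1 map to edges of G2, and |E(G1)| = |E(G2)| = 37, so φ is a bijection on edges as well as vertices. Hence G1 ≅ G2.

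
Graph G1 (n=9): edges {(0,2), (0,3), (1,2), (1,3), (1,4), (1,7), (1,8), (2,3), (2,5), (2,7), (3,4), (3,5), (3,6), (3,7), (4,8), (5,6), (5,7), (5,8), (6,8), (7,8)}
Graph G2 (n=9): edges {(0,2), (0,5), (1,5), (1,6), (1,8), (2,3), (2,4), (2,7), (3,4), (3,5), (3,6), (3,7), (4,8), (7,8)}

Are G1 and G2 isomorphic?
No, not isomorphic

The graphs are NOT isomorphic.

Counting triangles (3-cliques): G1 has 14, G2 has 2.
Triangle count is an isomorphism invariant, so differing triangle counts rule out isomorphism.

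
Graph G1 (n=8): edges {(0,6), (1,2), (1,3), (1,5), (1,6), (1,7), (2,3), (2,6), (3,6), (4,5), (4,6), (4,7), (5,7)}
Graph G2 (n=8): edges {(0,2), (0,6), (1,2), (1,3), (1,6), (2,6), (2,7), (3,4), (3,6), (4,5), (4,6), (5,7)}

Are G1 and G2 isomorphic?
No, not isomorphic

The graphs are NOT isomorphic.

Degrees in G1: deg(0)=1, deg(1)=5, deg(2)=3, deg(3)=3, deg(4)=3, deg(5)=3, deg(6)=5, deg(7)=3.
Sorted degree sequence of G1: [5, 5, 3, 3, 3, 3, 3, 1].
Degrees in G2: deg(0)=2, deg(1)=3, deg(2)=4, deg(3)=3, deg(4)=3, deg(5)=2, deg(6)=5, deg(7)=2.
Sorted degree sequence of G2: [5, 4, 3, 3, 3, 2, 2, 2].
The (sorted) degree sequence is an isomorphism invariant, so since G1 and G2 have different degree sequences they cannot be isomorphic.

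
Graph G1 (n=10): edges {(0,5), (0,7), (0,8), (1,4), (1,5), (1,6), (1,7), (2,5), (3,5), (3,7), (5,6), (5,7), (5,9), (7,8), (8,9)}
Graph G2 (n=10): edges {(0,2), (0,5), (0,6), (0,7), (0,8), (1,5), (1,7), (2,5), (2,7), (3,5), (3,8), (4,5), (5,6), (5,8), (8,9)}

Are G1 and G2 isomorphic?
Yes, isomorphic

The graphs are isomorphic.
One valid mapping φ: V(G1) → V(G2): 0→2, 1→8, 2→4, 3→6, 4→9, 5→5, 6→3, 7→0, 8→7, 9→1

Verify φ preserves adjacency — for each edge of G1, its image is an edge of G2:
  (0,5) → (φ(0),φ(5)) = (2,5) ∈ E(G2) ✓
  (0,7) → (φ(0),φ(7)) = (0,2) ∈ E(G2) ✓
  (0,8) → (φ(0),φ(8)) = (2,7) ∈ E(G2) ✓
  (1,4) → (φ(1),φ(4)) = (8,9) ∈ E(G2) ✓
  (1,5) → (φ(1),φ(5)) = (5,8) ∈ E(G2) ✓
  (1,6) → (φ(1),φ(6)) = (3,8) ∈ E(G2) ✓
  (1,7) → (φ(1),φ(7)) = (0,8) ∈ E(G2) ✓
  (2,5) → (φ(2),φ(5)) = (4,5) ∈ E(G2) ✓
  (3,5) → (φ(3),φ(5)) = (5,6) ∈ E(G2) ✓
  (3,7) → (φ(3),φ(7)) = (0,6) ∈ E(G2) ✓
  (5,6) → (φ(5),φ(6)) = (3,5) ∈ E(G2) ✓
  (5,7) → (φ(5),φ(7)) = (0,5) ∈ E(G2) ✓
  (5,9) → (φ(5),φ(9)) = (1,5) ∈ E(G2) ✓
  (7,8) → (φ(7),φ(8)) = (0,7) ∈ E(G2) ✓
  (8,9) → (φ(8),φ(9)) = (1,7) ∈ E(G2) ✓
All 15 edges of G1 map to edges of G2, and |E(G1)| = |E(G2)| = 15, so φ is a bijection on edges as well as vertices. Hence G1 ≅ G2.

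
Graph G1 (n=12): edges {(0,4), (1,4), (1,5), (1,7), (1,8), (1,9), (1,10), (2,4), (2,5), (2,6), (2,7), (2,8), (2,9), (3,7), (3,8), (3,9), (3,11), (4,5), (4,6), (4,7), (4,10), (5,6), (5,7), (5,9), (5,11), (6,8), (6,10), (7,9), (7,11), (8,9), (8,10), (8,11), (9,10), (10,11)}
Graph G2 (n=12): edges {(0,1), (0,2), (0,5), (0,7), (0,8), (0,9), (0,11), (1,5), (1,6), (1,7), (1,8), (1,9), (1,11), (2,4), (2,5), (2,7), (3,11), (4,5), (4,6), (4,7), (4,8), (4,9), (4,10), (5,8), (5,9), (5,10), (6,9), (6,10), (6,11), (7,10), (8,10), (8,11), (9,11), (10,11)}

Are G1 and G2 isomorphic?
Yes, isomorphic

The graphs are isomorphic.
One valid mapping φ: V(G1) → V(G2): 0→3, 1→8, 2→9, 3→2, 4→11, 5→1, 6→6, 7→0, 8→4, 9→5, 10→10, 11→7

Verify φ preserves adjacency — for each edge of G1, its image is an edge of G2:
  (0,4) → (φ(0),φ(4)) = (3,11) ∈ E(G2) ✓
  (1,4) → (φ(1),φ(4)) = (8,11) ∈ E(G2) ✓
  (1,5) → (φ(1),φ(5)) = (1,8) ∈ E(G2) ✓
  (1,7) → (φ(1),φ(7)) = (0,8) ∈ E(G2) ✓
  (1,8) → (φ(1),φ(8)) = (4,8) ∈ E(G2) ✓
  (1,9) → (φ(1),φ(9)) = (5,8) ∈ E(G2) ✓
  (1,10) → (φ(1),φ(10)) = (8,10) ∈ E(G2) ✓
  (2,4) → (φ(2),φ(4)) = (9,11) ∈ E(G2) ✓
  (2,5) → (φ(2),φ(5)) = (1,9) ∈ E(G2) ✓
  (2,6) → (φ(2),φ(6)) = (6,9) ∈ E(G2) ✓
  (2,7) → (φ(2),φ(7)) = (0,9) ∈ E(G2) ✓
  (2,8) → (φ(2),φ(8)) = (4,9) ∈ E(G2) ✓
  (2,9) → (φ(2),φ(9)) = (5,9) ∈ E(G2) ✓
  (3,7) → (φ(3),φ(7)) = (0,2) ∈ E(G2) ✓
  (3,8) → (φ(3),φ(8)) = (2,4) ∈ E(G2) ✓
  (3,9) → (φ(3),φ(9)) = (2,5) ∈ E(G2) ✓
  (3,11) → (φ(3),φ(11)) = (2,7) ∈ E(G2) ✓
  (4,5) → (φ(4),φ(5)) = (1,11) ∈ E(G2) ✓
  (4,6) → (φ(4),φ(6)) = (6,11) ∈ E(G2) ✓
  (4,7) → (φ(4),φ(7)) = (0,11) ∈ E(G2) ✓
  (4,10) → (φ(4),φ(10)) = (10,11) ∈ E(G2) ✓
  (5,6) → (φ(5),φ(6)) = (1,6) ∈ E(G2) ✓
  (5,7) → (φ(5),φ(7)) = (0,1) ∈ E(G2) ✓
  (5,9) → (φ(5),φ(9)) = (1,5) ∈ E(G2) ✓
  (5,11) → (φ(5),φ(11)) = (1,7) ∈ E(G2) ✓
  (6,8) → (φ(6),φ(8)) = (4,6) ∈ E(G2) ✓
  (6,10) → (φ(6),φ(10)) = (6,10) ∈ E(G2) ✓
  (7,9) → (φ(7),φ(9)) = (0,5) ∈ E(G2) ✓
  (7,11) → (φ(7),φ(11)) = (0,7) ∈ E(G2) ✓
  (8,9) → (φ(8),φ(9)) = (4,5) ∈ E(G2) ✓
  (8,10) → (φ(8),φ(10)) = (4,10) ∈ E(G2) ✓
  (8,11) → (φ(8),φ(11)) = (4,7) ∈ E(G2) ✓
  (9,10) → (φ(9),φ(10)) = (5,10) ∈ E(G2) ✓
  (10,11) → (φ(10),φ(11)) = (7,10) ∈ E(G2) ✓
All 34 edges of G1 map to edges of G2, and |E(G1)| = |E(G2)| = 34, so φ is a bijection on edges as well as vertices. Hence G1 ≅ G2.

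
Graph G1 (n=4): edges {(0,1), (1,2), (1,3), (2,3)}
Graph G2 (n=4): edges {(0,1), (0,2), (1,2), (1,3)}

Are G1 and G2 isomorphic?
Yes, isomorphic

The graphs are isomorphic.
One valid mapping φ: V(G1) → V(G2): 0→3, 1→1, 2→2, 3→0

Verify φ preserves adjacency — for each edge of G1, its image is an edge of G2:
  (0,1) → (φ(0),φ(1)) = (1,3) ∈ E(G2) ✓
  (1,2) → (φ(1),φ(2)) = (1,2) ∈ E(G2) ✓
  (1,3) → (φ(1),φ(3)) = (0,1) ∈ E(G2) ✓
  (2,3) → (φ(2),φ(3)) = (0,2) ∈ E(G2) ✓
All 4 edges of G1 map to edges of G2, and |E(G1)| = |E(G2)| = 4, so φ is a bijection on edges as well as vertices. Hence G1 ≅ G2.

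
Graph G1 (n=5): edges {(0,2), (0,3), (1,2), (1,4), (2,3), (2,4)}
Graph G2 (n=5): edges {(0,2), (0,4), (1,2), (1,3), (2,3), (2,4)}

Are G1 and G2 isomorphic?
Yes, isomorphic

The graphs are isomorphic.
One valid mapping φ: V(G1) → V(G2): 0→1, 1→4, 2→2, 3→3, 4→0

Verify φ preserves adjacency — for each edge of G1, its image is an edge of G2:
  (0,2) → (φ(0),φ(2)) = (1,2) ∈ E(G2) ✓
  (0,3) → (φ(0),φ(3)) = (1,3) ∈ E(G2) ✓
  (1,2) → (φ(1),φ(2)) = (2,4) ∈ E(G2) ✓
  (1,4) → (φ(1),φ(4)) = (0,4) ∈ E(G2) ✓
  (2,3) → (φ(2),φ(3)) = (2,3) ∈ E(G2) ✓
  (2,4) → (φ(2),φ(4)) = (0,2) ∈ E(G2) ✓
All 6 edges of G1 map to edges of G2, and |E(G1)| = |E(G2)| = 6, so φ is a bijection on edges as well as vertices. Hence G1 ≅ G2.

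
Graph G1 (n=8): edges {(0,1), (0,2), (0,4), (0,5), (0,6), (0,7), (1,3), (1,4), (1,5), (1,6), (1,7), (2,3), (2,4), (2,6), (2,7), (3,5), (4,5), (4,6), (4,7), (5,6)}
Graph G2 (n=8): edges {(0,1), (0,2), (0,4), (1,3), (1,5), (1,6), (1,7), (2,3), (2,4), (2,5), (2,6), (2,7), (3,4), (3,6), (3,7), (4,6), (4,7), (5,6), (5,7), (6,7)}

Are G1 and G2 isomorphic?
Yes, isomorphic

The graphs are isomorphic.
One valid mapping φ: V(G1) → V(G2): 0→7, 1→2, 2→1, 3→0, 4→6, 5→4, 6→3, 7→5

Verify φ preserves adjacency — for each edge of G1, its image is an edge of G2:
  (0,1) → (φ(0),φ(1)) = (2,7) ∈ E(G2) ✓
  (0,2) → (φ(0),φ(2)) = (1,7) ∈ E(G2) ✓
  (0,4) → (φ(0),φ(4)) = (6,7) ∈ E(G2) ✓
  (0,5) → (φ(0),φ(5)) = (4,7) ∈ E(G2) ✓
  (0,6) → (φ(0),φ(6)) = (3,7) ∈ E(G2) ✓
  (0,7) → (φ(0),φ(7)) = (5,7) ∈ E(G2) ✓
  (1,3) → (φ(1),φ(3)) = (0,2) ∈ E(G2) ✓
  (1,4) → (φ(1),φ(4)) = (2,6) ∈ E(G2) ✓
  (1,5) → (φ(1),φ(5)) = (2,4) ∈ E(G2) ✓
  (1,6) → (φ(1),φ(6)) = (2,3) ∈ E(G2) ✓
  (1,7) → (φ(1),φ(7)) = (2,5) ∈ E(G2) ✓
  (2,3) → (φ(2),φ(3)) = (0,1) ∈ E(G2) ✓
  (2,4) → (φ(2),φ(4)) = (1,6) ∈ E(G2) ✓
  (2,6) → (φ(2),φ(6)) = (1,3) ∈ E(G2) ✓
  (2,7) → (φ(2),φ(7)) = (1,5) ∈ E(G2) ✓
  (3,5) → (φ(3),φ(5)) = (0,4) ∈ E(G2) ✓
  (4,5) → (φ(4),φ(5)) = (4,6) ∈ E(G2) ✓
  (4,6) → (φ(4),φ(6)) = (3,6) ∈ E(G2) ✓
  (4,7) → (φ(4),φ(7)) = (5,6) ∈ E(G2) ✓
  (5,6) → (φ(5),φ(6)) = (3,4) ∈ E(G2) ✓
All 20 edges of G1 map to edges of G2, and |E(G1)| = |E(G2)| = 20, so φ is a bijection on edges as well as vertices. Hence G1 ≅ G2.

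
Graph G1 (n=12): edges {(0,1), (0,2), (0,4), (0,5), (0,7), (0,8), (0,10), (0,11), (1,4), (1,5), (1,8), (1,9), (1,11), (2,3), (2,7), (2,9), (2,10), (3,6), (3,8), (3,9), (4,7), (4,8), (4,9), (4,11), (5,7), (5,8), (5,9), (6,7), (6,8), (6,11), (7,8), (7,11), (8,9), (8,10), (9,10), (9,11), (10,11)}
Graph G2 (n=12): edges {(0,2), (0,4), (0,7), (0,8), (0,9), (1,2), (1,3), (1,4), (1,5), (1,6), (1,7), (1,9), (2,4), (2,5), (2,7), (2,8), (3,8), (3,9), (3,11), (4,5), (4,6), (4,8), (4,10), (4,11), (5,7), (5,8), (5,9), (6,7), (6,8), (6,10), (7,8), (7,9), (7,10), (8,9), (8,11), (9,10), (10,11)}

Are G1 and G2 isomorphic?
Yes, isomorphic

The graphs are isomorphic.
One valid mapping φ: V(G1) → V(G2): 0→7, 1→2, 2→10, 3→11, 4→5, 5→0, 6→3, 7→9, 8→8, 9→4, 10→6, 11→1

Verify φ preserves adjacency — for each edge of G1, its image is an edge of G2:
  (0,1) → (φ(0),φ(1)) = (2,7) ∈ E(G2) ✓
  (0,2) → (φ(0),φ(2)) = (7,10) ∈ E(G2) ✓
  (0,4) → (φ(0),φ(4)) = (5,7) ∈ E(G2) ✓
  (0,5) → (φ(0),φ(5)) = (0,7) ∈ E(G2) ✓
  (0,7) → (φ(0),φ(7)) = (7,9) ∈ E(G2) ✓
  (0,8) → (φ(0),φ(8)) = (7,8) ∈ E(G2) ✓
  (0,10) → (φ(0),φ(10)) = (6,7) ∈ E(G2) ✓
  (0,11) → (φ(0),φ(11)) = (1,7) ∈ E(G2) ✓
  (1,4) → (φ(1),φ(4)) = (2,5) ∈ E(G2) ✓
  (1,5) → (φ(1),φ(5)) = (0,2) ∈ E(G2) ✓
  (1,8) → (φ(1),φ(8)) = (2,8) ∈ E(G2) ✓
  (1,9) → (φ(1),φ(9)) = (2,4) ∈ E(G2) ✓
  (1,11) → (φ(1),φ(11)) = (1,2) ∈ E(G2) ✓
  (2,3) → (φ(2),φ(3)) = (10,11) ∈ E(G2) ✓
  (2,7) → (φ(2),φ(7)) = (9,10) ∈ E(G2) ✓
  (2,9) → (φ(2),φ(9)) = (4,10) ∈ E(G2) ✓
  (2,10) → (φ(2),φ(10)) = (6,10) ∈ E(G2) ✓
  (3,6) → (φ(3),φ(6)) = (3,11) ∈ E(G2) ✓
  (3,8) → (φ(3),φ(8)) = (8,11) ∈ E(G2) ✓
  (3,9) → (φ(3),φ(9)) = (4,11) ∈ E(G2) ✓
  (4,7) → (φ(4),φ(7)) = (5,9) ∈ E(G2) ✓
  (4,8) → (φ(4),φ(8)) = (5,8) ∈ E(G2) ✓
  (4,9) → (φ(4),φ(9)) = (4,5) ∈ E(G2) ✓
  (4,11) → (φ(4),φ(11)) = (1,5) ∈ E(G2) ✓
  (5,7) → (φ(5),φ(7)) = (0,9) ∈ E(G2) ✓
  (5,8) → (φ(5),φ(8)) = (0,8) ∈ E(G2) ✓
  (5,9) → (φ(5),φ(9)) = (0,4) ∈ E(G2) ✓
  (6,7) → (φ(6),φ(7)) = (3,9) ∈ E(G2) ✓
  (6,8) → (φ(6),φ(8)) = (3,8) ∈ E(G2) ✓
  (6,11) → (φ(6),φ(11)) = (1,3) ∈ E(G2) ✓
  (7,8) → (φ(7),φ(8)) = (8,9) ∈ E(G2) ✓
  (7,11) → (φ(7),φ(11)) = (1,9) ∈ E(G2) ✓
  (8,9) → (φ(8),φ(9)) = (4,8) ∈ E(G2) ✓
  (8,10) → (φ(8),φ(10)) = (6,8) ∈ E(G2) ✓
  (9,10) → (φ(9),φ(10)) = (4,6) ∈ E(G2) ✓
  (9,11) → (φ(9),φ(11)) = (1,4) ∈ E(G2) ✓
  (10,11) → (φ(10),φ(11)) = (1,6) ∈ E(G2) ✓
All 37 edges of G1 map to edges of G2, and |E(G1)| = |E(G2)| = 37, so φ is a bijection on edges as well as vertices. Hence G1 ≅ G2.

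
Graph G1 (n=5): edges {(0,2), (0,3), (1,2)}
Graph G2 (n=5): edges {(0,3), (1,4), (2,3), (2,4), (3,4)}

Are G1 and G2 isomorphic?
No, not isomorphic

The graphs are NOT isomorphic.

Counting triangles (3-cliques): G1 has 0, G2 has 1.
Triangle count is an isomorphism invariant, so differing triangle counts rule out isomorphism.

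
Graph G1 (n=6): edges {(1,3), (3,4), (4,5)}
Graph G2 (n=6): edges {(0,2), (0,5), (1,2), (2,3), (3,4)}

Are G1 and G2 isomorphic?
No, not isomorphic

The graphs are NOT isomorphic.

Connected components of G1: 3 component(s) with vertex sets [[0], [2], [1, 3, 4, 5]], sizes [1, 1, 4].
Connected components of G2: 1 component(s) with vertex sets [[0, 1, 2, 3, 4, 5]], sizes [6].
The number of connected components (and the multiset of component sizes) is an isomorphism invariant — an isomorphism maps each component of G1 bijectively onto a component of G2. Since G1 has 3 component(s) and G2 has 1, they cannot be isomorphic.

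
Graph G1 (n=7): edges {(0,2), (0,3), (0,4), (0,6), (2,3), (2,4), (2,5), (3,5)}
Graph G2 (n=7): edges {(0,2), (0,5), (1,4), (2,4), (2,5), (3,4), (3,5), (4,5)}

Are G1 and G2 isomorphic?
Yes, isomorphic

The graphs are isomorphic.
One valid mapping φ: V(G1) → V(G2): 0→4, 1→6, 2→5, 3→2, 4→3, 5→0, 6→1

Verify φ preserves adjacency — for each edge of G1, its image is an edge of G2:
  (0,2) → (φ(0),φ(2)) = (4,5) ∈ E(G2) ✓
  (0,3) → (φ(0),φ(3)) = (2,4) ∈ E(G2) ✓
  (0,4) → (φ(0),φ(4)) = (3,4) ∈ E(G2) ✓
  (0,6) → (φ(0),φ(6)) = (1,4) ∈ E(G2) ✓
  (2,3) → (φ(2),φ(3)) = (2,5) ∈ E(G2) ✓
  (2,4) → (φ(2),φ(4)) = (3,5) ∈ E(G2) ✓
  (2,5) → (φ(2),φ(5)) = (0,5) ∈ E(G2) ✓
  (3,5) → (φ(3),φ(5)) = (0,2) ∈ E(G2) ✓
All 8 edges of G1 map to edges of G2, and |E(G1)| = |E(G2)| = 8, so φ is a bijection on edges as well as vertices. Hence G1 ≅ G2.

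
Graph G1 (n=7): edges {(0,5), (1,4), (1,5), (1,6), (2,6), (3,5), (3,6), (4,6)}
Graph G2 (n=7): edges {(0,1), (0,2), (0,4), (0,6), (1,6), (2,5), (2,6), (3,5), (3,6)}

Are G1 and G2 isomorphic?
No, not isomorphic

The graphs are NOT isomorphic.

Counting triangles (3-cliques): G1 has 1, G2 has 2.
Triangle count is an isomorphism invariant, so differing triangle counts rule out isomorphism.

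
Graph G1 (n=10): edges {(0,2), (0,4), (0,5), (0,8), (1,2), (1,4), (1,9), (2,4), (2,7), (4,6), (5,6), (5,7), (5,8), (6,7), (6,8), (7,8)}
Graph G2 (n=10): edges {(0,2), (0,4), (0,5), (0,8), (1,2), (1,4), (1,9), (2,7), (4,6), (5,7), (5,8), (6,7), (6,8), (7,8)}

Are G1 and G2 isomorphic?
No, not isomorphic

The graphs are NOT isomorphic.

Counting edges: G1 has 16 edge(s); G2 has 14 edge(s).
Edge count is an isomorphism invariant (a bijection on vertices induces a bijection on edges), so differing edge counts rule out isomorphism.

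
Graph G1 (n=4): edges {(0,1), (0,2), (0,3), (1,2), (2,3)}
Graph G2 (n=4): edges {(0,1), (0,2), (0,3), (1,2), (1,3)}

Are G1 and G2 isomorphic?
Yes, isomorphic

The graphs are isomorphic.
One valid mapping φ: V(G1) → V(G2): 0→0, 1→3, 2→1, 3→2

Verify φ preserves adjacency — for each edge of G1, its image is an edge of G2:
  (0,1) → (φ(0),φ(1)) = (0,3) ∈ E(G2) ✓
  (0,2) → (φ(0),φ(2)) = (0,1) ∈ E(G2) ✓
  (0,3) → (φ(0),φ(3)) = (0,2) ∈ E(G2) ✓
  (1,2) → (φ(1),φ(2)) = (1,3) ∈ E(G2) ✓
  (2,3) → (φ(2),φ(3)) = (1,2) ∈ E(G2) ✓
All 5 edges of G1 map to edges of G2, and |E(G1)| = |E(G2)| = 5, so φ is a bijection on edges as well as vertices. Hence G1 ≅ G2.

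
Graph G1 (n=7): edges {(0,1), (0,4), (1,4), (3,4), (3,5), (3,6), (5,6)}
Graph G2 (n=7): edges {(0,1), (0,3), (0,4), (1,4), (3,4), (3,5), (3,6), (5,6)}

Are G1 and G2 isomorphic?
No, not isomorphic

The graphs are NOT isomorphic.

Counting edges: G1 has 7 edge(s); G2 has 8 edge(s).
Edge count is an isomorphism invariant (a bijection on vertices induces a bijection on edges), so differing edge counts rule out isomorphism.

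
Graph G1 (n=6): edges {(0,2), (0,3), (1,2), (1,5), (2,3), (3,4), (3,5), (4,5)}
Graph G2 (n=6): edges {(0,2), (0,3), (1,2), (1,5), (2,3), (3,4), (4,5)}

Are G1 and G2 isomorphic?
No, not isomorphic

The graphs are NOT isomorphic.

Counting edges: G1 has 8 edge(s); G2 has 7 edge(s).
Edge count is an isomorphism invariant (a bijection on vertices induces a bijection on edges), so differing edge counts rule out isomorphism.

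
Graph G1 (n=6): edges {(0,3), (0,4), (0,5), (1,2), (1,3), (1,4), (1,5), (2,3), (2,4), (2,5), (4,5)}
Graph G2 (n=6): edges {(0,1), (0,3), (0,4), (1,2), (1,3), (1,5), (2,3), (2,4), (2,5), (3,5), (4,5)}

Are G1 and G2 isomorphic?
Yes, isomorphic

The graphs are isomorphic.
One valid mapping φ: V(G1) → V(G2): 0→0, 1→2, 2→5, 3→4, 4→3, 5→1

Verify φ preserves adjacency — for each edge of G1, its image is an edge of G2:
  (0,3) → (φ(0),φ(3)) = (0,4) ∈ E(G2) ✓
  (0,4) → (φ(0),φ(4)) = (0,3) ∈ E(G2) ✓
  (0,5) → (φ(0),φ(5)) = (0,1) ∈ E(G2) ✓
  (1,2) → (φ(1),φ(2)) = (2,5) ∈ E(G2) ✓
  (1,3) → (φ(1),φ(3)) = (2,4) ∈ E(G2) ✓
  (1,4) → (φ(1),φ(4)) = (2,3) ∈ E(G2) ✓
  (1,5) → (φ(1),φ(5)) = (1,2) ∈ E(G2) ✓
  (2,3) → (φ(2),φ(3)) = (4,5) ∈ E(G2) ✓
  (2,4) → (φ(2),φ(4)) = (3,5) ∈ E(G2) ✓
  (2,5) → (φ(2),φ(5)) = (1,5) ∈ E(G2) ✓
  (4,5) → (φ(4),φ(5)) = (1,3) ∈ E(G2) ✓
All 11 edges of G1 map to edges of G2, and |E(G1)| = |E(G2)| = 11, so φ is a bijection on edges as well as vertices. Hence G1 ≅ G2.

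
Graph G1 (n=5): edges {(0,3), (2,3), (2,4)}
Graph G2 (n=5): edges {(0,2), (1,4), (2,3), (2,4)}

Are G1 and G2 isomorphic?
No, not isomorphic

The graphs are NOT isomorphic.

Connected components of G1: 2 component(s) with vertex sets [[1], [0, 2, 3, 4]], sizes [1, 4].
Connected components of G2: 1 component(s) with vertex sets [[0, 1, 2, 3, 4]], sizes [5].
The number of connected components (and the multiset of component sizes) is an isomorphism invariant — an isomorphism maps each component of G1 bijectively onto a component of G2. Since G1 has 2 component(s) and G2 has 1, they cannot be isomorphic.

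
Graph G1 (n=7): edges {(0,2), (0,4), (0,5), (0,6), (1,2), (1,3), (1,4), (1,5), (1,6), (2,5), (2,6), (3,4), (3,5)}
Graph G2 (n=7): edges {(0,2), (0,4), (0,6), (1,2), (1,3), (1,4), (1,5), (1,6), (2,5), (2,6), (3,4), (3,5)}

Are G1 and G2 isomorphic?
No, not isomorphic

The graphs are NOT isomorphic.

Counting edges: G1 has 13 edge(s); G2 has 12 edge(s).
Edge count is an isomorphism invariant (a bijection on vertices induces a bijection on edges), so differing edge counts rule out isomorphism.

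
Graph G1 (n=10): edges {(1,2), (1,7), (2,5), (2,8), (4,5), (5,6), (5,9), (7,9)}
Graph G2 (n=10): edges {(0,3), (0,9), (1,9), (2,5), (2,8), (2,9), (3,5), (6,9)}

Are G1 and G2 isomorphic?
Yes, isomorphic

The graphs are isomorphic.
One valid mapping φ: V(G1) → V(G2): 0→4, 1→5, 2→2, 3→7, 4→1, 5→9, 6→6, 7→3, 8→8, 9→0

Verify φ preserves adjacency — for each edge of G1, its image is an edge of G2:
  (1,2) → (φ(1),φ(2)) = (2,5) ∈ E(G2) ✓
  (1,7) → (φ(1),φ(7)) = (3,5) ∈ E(G2) ✓
  (2,5) → (φ(2),φ(5)) = (2,9) ∈ E(G2) ✓
  (2,8) → (φ(2),φ(8)) = (2,8) ∈ E(G2) ✓
  (4,5) → (φ(4),φ(5)) = (1,9) ∈ E(G2) ✓
  (5,6) → (φ(5),φ(6)) = (6,9) ∈ E(G2) ✓
  (5,9) → (φ(5),φ(9)) = (0,9) ∈ E(G2) ✓
  (7,9) → (φ(7),φ(9)) = (0,3) ∈ E(G2) ✓
All 8 edges of G1 map to edges of G2, and |E(G1)| = |E(G2)| = 8, so φ is a bijection on edges as well as vertices. Hence G1 ≅ G2.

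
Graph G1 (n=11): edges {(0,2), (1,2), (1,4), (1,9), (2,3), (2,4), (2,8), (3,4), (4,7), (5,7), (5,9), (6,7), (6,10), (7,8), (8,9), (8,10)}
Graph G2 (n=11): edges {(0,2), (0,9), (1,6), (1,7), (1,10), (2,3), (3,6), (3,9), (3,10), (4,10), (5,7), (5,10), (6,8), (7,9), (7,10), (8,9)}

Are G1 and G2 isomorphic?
Yes, isomorphic

The graphs are isomorphic.
One valid mapping φ: V(G1) → V(G2): 0→4, 1→1, 2→10, 3→5, 4→7, 5→8, 6→0, 7→9, 8→3, 9→6, 10→2

Verify φ preserves adjacency — for each edge of G1, its image is an edge of G2:
  (0,2) → (φ(0),φ(2)) = (4,10) ∈ E(G2) ✓
  (1,2) → (φ(1),φ(2)) = (1,10) ∈ E(G2) ✓
  (1,4) → (φ(1),φ(4)) = (1,7) ∈ E(G2) ✓
  (1,9) → (φ(1),φ(9)) = (1,6) ∈ E(G2) ✓
  (2,3) → (φ(2),φ(3)) = (5,10) ∈ E(G2) ✓
  (2,4) → (φ(2),φ(4)) = (7,10) ∈ E(G2) ✓
  (2,8) → (φ(2),φ(8)) = (3,10) ∈ E(G2) ✓
  (3,4) → (φ(3),φ(4)) = (5,7) ∈ E(G2) ✓
  (4,7) → (φ(4),φ(7)) = (7,9) ∈ E(G2) ✓
  (5,7) → (φ(5),φ(7)) = (8,9) ∈ E(G2) ✓
  (5,9) → (φ(5),φ(9)) = (6,8) ∈ E(G2) ✓
  (6,7) → (φ(6),φ(7)) = (0,9) ∈ E(G2) ✓
  (6,10) → (φ(6),φ(10)) = (0,2) ∈ E(G2) ✓
  (7,8) → (φ(7),φ(8)) = (3,9) ∈ E(G2) ✓
  (8,9) → (φ(8),φ(9)) = (3,6) ∈ E(G2) ✓
  (8,10) → (φ(8),φ(10)) = (2,3) ∈ E(G2) ✓
All 16 edges of G1 map to edges of G2, and |E(G1)| = |E(G2)| = 16, so φ is a bijection on edges as well as vertices. Hence G1 ≅ G2.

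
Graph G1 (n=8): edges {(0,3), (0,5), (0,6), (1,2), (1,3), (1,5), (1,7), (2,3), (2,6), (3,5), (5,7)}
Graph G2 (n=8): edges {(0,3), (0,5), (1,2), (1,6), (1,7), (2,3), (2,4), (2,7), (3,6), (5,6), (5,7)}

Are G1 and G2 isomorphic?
No, not isomorphic

The graphs are NOT isomorphic.

Counting triangles (3-cliques): G1 has 4, G2 has 1.
Triangle count is an isomorphism invariant, so differing triangle counts rule out isomorphism.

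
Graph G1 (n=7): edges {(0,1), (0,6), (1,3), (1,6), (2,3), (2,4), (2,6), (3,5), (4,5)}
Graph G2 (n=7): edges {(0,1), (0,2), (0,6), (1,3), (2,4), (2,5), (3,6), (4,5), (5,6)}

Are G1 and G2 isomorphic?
Yes, isomorphic

The graphs are isomorphic.
One valid mapping φ: V(G1) → V(G2): 0→4, 1→5, 2→0, 3→6, 4→1, 5→3, 6→2

Verify φ preserves adjacency — for each edge of G1, its image is an edge of G2:
  (0,1) → (φ(0),φ(1)) = (4,5) ∈ E(G2) ✓
  (0,6) → (φ(0),φ(6)) = (2,4) ∈ E(G2) ✓
  (1,3) → (φ(1),φ(3)) = (5,6) ∈ E(G2) ✓
  (1,6) → (φ(1),φ(6)) = (2,5) ∈ E(G2) ✓
  (2,3) → (φ(2),φ(3)) = (0,6) ∈ E(G2) ✓
  (2,4) → (φ(2),φ(4)) = (0,1) ∈ E(G2) ✓
  (2,6) → (φ(2),φ(6)) = (0,2) ∈ E(G2) ✓
  (3,5) → (φ(3),φ(5)) = (3,6) ∈ E(G2) ✓
  (4,5) → (φ(4),φ(5)) = (1,3) ∈ E(G2) ✓
All 9 edges of G1 map to edges of G2, and |E(G1)| = |E(G2)| = 9, so φ is a bijection on edges as well as vertices. Hence G1 ≅ G2.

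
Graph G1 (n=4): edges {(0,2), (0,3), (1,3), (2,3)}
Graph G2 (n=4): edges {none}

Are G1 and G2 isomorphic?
No, not isomorphic

The graphs are NOT isomorphic.

Connected components of G1: 1 component(s) with vertex sets [[0, 1, 2, 3]], sizes [4].
Connected components of G2: 4 component(s) with vertex sets [[0], [1], [2], [3]], sizes [1, 1, 1, 1].
The number of connected components (and the multiset of component sizes) is an isomorphism invariant — an isomorphism maps each component of G1 bijectively onto a component of G2. Since G1 has 1 component(s) and G2 has 4, they cannot be isomorphic.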